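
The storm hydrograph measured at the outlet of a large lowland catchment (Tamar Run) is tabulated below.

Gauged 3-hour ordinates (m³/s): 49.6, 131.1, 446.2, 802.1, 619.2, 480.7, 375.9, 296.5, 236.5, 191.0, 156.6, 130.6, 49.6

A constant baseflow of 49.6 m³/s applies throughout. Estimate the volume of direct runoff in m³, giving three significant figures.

Direct-runoff ordinates (Q − Q_b): 0.0, 81.5, 396.6, 752.5, 569.6, 431.1, 326.3, 246.9, 186.9, 141.4, 107.0, 81.0, 0.0 m³/s.
ΣQ_DR = 3321 m³/s.
With Δt = 3 h = 10800 s, V = ΣQ_DR · Δt = 3321 × 10800 = 3.59 × 10^7 m³.

V ≈ 3.59 × 10^7 m³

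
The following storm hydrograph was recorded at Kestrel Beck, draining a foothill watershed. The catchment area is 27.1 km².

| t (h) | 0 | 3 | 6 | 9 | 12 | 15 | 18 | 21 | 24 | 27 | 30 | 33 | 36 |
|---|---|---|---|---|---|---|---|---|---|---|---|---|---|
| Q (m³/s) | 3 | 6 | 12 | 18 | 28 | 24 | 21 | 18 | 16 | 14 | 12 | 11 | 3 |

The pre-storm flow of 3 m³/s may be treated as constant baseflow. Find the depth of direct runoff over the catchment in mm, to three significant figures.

d ≈ 58.6 mm

Direct runoff: 0.0, 3.0, 9.0, 15.0, 25.0, 21.0, 18.0, 15.0, 13.0, 11.0, 9.0, 8.0, 0.0 m³/s; ΣQ_DR = 147.0 m³/s.
V = ΣQ_DR · Δt = 147.0 × 10800 s = 1.588 × 10^6 m³.
Over A = 27.1 km², depth = V / A = 58.6 mm.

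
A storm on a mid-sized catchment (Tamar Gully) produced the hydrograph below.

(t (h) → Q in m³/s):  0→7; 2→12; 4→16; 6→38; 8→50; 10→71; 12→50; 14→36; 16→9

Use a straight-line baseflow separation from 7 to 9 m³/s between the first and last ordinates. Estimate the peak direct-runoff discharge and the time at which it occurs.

Q_p = 62.75 m³/s at t = 10 h

Subtracting baseflow gives direct-runoff ordinates: 0.00, 4.75, 8.50, 30.25, 42.00, 62.75, 41.50, 27.25, 0.00 m³/s.
The maximum is 62.75 m³/s, occurring at the reading for t = 10 h.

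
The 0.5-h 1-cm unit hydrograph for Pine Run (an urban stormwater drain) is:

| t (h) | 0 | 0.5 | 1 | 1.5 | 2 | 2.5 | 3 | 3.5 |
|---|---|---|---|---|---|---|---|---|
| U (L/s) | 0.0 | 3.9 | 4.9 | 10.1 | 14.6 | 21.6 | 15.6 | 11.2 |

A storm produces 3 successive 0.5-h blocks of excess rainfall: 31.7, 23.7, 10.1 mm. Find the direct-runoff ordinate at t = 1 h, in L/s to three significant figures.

By discrete convolution, Q_j = Σ (P_i / 10 mm) · U_{j−i}.
At t = 1 h (j=2): Q = (31.7/10)·4.9 + (23.7/10)·3.9 + (10.1/10)·0.0 = 24.8 L/s.

Q ≈ 24.8 L/s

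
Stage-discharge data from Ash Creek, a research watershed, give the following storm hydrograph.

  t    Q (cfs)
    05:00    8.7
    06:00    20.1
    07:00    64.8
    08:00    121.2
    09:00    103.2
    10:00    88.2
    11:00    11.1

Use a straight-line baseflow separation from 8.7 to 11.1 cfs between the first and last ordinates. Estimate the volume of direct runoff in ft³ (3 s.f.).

V ≈ 1.25 × 10^6 ft³

Direct-runoff ordinates (Q − Q_b): 0.00, 11.00, 55.30, 111.30, 92.90, 77.50, 0.00 cfs.
ΣQ_DR = 348.0 cfs.
With Δt = 1 h = 3600 s, V = ΣQ_DR · Δt = 348.0 × 3600 = 1.25 × 10^6 ft³.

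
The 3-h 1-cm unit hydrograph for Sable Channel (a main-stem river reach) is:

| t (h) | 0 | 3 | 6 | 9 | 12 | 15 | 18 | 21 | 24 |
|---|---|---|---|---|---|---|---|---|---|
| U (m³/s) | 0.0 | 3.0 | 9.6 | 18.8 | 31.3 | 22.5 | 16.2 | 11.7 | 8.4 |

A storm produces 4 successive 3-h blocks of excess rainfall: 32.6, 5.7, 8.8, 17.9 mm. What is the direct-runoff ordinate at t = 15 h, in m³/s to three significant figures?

Q ≈ 125 m³/s

By discrete convolution, Q_j = Σ (P_i / 10 mm) · U_{j−i}.
At t = 15 h (j=5): Q = (32.6/10)·22.5 + (5.7/10)·31.3 + (8.8/10)·18.8 + (17.9/10)·9.6 = 125 m³/s.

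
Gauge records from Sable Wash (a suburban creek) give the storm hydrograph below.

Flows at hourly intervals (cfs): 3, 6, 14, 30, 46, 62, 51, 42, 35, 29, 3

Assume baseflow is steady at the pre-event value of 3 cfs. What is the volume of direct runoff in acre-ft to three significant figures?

V ≈ 23.8 acre-ft

Direct-runoff ordinates (Q − Q_b): 0.0, 3.0, 11.0, 27.0, 43.0, 59.0, 48.0, 39.0, 32.0, 26.0, 0.0 cfs.
ΣQ_DR = 288.0 cfs.
With Δt = 1 h = 3600 s, V = ΣQ_DR · Δt = 288.0 × 3600 = 1.04 × 10^6 ft³ = 23.8 acre-ft.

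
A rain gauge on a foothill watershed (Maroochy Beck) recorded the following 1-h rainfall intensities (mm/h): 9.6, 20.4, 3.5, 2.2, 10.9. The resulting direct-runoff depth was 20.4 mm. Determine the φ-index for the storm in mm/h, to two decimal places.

Only the 3 blocks with intensity above φ contribute runoff: 9.6, 20.4, 10.9 mm/h.
Σ(I−φ)·Δt = d  ⇒  (9.6+20.4+10.9 − 3φ)·1 = 20.4
φ = (40.90 − 20.4/1) / 3 = 6.83 mm/h.

φ ≈ 6.83 mm/h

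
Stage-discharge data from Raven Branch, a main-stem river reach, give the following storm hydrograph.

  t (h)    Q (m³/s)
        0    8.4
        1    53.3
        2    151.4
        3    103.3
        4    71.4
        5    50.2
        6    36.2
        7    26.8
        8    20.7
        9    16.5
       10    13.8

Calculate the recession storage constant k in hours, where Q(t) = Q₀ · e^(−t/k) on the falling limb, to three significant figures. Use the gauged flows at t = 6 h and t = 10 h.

k ≈ 4.15 h

On the falling limb, Q drops from 36.2 to 13.8 m³/s between t = 6 h and t = 10 h (Δt = 4 h).
k = −Δt / ln(Q₂/Q₁) = −4 / ln(13.8/36.2) = 4.15 h.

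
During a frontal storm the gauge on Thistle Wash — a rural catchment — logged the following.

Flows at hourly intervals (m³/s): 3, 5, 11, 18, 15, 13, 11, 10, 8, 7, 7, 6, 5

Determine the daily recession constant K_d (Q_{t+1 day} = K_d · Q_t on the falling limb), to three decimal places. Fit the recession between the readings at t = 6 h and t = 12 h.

Between t = 6 h and t = 12 h the flow falls from 11 to 5 m³/s over 6×1 h = 6 h.
Per-interval ratio K = (5/11)^(1/6) = 0.8769; K_d = K^(24/1) = 0.043.

K_d ≈ 0.043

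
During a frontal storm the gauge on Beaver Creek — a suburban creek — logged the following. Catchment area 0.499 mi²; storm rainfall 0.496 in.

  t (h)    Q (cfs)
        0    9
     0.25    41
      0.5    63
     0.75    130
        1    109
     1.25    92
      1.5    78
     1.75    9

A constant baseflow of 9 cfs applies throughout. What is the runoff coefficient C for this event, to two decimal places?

ΣQ_DR = 459.0 cfs; V = ΣQ_DR·Δt = 4.131 × 10^5 ft³.
Runoff depth d = V / A = 0.3563 in.
C = d / P = 0.3563 / 0.496 = 0.72.

C ≈ 0.72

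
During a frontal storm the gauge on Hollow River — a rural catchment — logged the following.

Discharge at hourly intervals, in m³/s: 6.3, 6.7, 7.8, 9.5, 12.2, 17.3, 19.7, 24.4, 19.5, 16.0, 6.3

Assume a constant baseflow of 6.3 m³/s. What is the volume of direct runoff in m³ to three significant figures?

Direct-runoff ordinates (Q − Q_b): 0.0, 0.4, 1.5, 3.2, 5.9, 11.0, 13.4, 18.1, 13.2, 9.7, 0.0 m³/s.
ΣQ_DR = 76.40 m³/s.
With Δt = 1 h = 3600 s, V = ΣQ_DR · Δt = 76.40 × 3600 = 2.75 × 10^5 m³.

V ≈ 2.75 × 10^5 m³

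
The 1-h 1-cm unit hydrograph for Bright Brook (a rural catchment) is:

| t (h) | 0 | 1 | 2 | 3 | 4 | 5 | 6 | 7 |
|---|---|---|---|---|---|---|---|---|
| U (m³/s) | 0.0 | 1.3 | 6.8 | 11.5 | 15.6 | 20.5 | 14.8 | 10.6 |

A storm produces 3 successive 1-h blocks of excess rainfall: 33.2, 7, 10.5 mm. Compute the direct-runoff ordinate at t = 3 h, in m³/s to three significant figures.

Q ≈ 44.3 m³/s

By discrete convolution, Q_j = Σ (P_i / 10 mm) · U_{j−i}.
At t = 3 h (j=3): Q = (33.2/10)·11.5 + (7/10)·6.8 + (10.5/10)·1.3 = 44.3 m³/s.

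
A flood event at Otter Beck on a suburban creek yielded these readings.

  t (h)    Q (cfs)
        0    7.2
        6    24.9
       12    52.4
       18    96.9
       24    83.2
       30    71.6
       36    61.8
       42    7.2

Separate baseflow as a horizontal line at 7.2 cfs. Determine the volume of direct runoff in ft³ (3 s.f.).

Direct-runoff ordinates (Q − Q_b): 0.0, 17.7, 45.2, 89.7, 76.0, 64.4, 54.6, 0.0 cfs.
ΣQ_DR = 347.6 cfs.
With Δt = 6 h = 21600 s, V = ΣQ_DR · Δt = 347.6 × 21600 = 7.51 × 10^6 ft³.

V ≈ 7.51 × 10^6 ft³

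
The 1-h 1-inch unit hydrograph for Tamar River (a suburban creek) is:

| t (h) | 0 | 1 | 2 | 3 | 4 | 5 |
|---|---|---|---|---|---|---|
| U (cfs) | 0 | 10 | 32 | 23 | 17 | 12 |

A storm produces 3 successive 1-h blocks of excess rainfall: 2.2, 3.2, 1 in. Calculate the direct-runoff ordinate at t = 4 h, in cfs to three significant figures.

By discrete convolution, Q_j = Σ (P_i / 1 in) · U_{j−i}.
At t = 4 h (j=4): Q = (2.2/1)·17 + (3.2/1)·23 + (1/1)·32 = 143 cfs.

Q ≈ 143 cfs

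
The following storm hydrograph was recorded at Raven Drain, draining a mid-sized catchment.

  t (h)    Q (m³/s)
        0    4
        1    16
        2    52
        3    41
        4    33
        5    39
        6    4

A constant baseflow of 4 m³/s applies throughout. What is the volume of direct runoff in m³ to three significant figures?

Direct-runoff ordinates (Q − Q_b): 0.0, 12.0, 48.0, 37.0, 29.0, 35.0, 0.0 m³/s.
ΣQ_DR = 161.0 m³/s.
With Δt = 1 h = 3600 s, V = ΣQ_DR · Δt = 161.0 × 3600 = 5.80 × 10^5 m³.

V ≈ 5.80 × 10^5 m³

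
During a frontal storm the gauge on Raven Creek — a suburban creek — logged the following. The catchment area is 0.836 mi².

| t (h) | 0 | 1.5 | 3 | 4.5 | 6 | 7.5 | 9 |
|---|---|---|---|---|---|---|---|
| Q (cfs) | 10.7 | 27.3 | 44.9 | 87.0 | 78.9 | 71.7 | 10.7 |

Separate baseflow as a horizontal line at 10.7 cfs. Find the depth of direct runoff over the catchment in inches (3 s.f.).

Direct runoff: 0.0, 16.6, 34.2, 76.3, 68.2, 61.0, 0.0 cfs; ΣQ_DR = 256.3 cfs.
V = ΣQ_DR · Δt = 256.3 × 5400 s = 1.384 × 10^6 ft³.
Over A = 0.836 mi², depth = V / A = 0.713 in.

d ≈ 0.713 in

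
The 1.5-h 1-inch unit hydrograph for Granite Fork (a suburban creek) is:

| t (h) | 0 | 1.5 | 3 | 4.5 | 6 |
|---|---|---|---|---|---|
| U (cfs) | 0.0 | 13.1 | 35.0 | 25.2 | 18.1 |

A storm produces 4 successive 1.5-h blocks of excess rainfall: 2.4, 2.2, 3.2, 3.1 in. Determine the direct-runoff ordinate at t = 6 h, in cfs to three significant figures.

By discrete convolution, Q_j = Σ (P_i / 1 in) · U_{j−i}.
At t = 6 h (j=4): Q = (2.4/1)·18.1 + (2.2/1)·25.2 + (3.2/1)·35.0 + (3.1/1)·13.1 = 251 cfs.

Q ≈ 251 cfs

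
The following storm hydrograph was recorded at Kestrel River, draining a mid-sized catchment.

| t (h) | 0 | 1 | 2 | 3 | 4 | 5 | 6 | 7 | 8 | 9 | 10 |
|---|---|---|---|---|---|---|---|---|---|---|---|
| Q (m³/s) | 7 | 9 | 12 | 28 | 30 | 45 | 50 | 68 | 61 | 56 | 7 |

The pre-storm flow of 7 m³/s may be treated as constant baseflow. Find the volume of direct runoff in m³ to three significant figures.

Direct-runoff ordinates (Q − Q_b): 0.0, 2.0, 5.0, 21.0, 23.0, 38.0, 43.0, 61.0, 54.0, 49.0, 0.0 m³/s.
ΣQ_DR = 296.0 m³/s.
With Δt = 1 h = 3600 s, V = ΣQ_DR · Δt = 296.0 × 3600 = 1.07 × 10^6 m³.

V ≈ 1.07 × 10^6 m³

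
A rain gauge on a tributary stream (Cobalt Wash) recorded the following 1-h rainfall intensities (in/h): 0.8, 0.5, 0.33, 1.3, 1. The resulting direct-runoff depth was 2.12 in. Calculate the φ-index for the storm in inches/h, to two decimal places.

φ ≈ 0.37 in/h

Only the 4 blocks with intensity above φ contribute runoff: 0.8, 0.5, 1.3, 1 in/h.
Σ(I−φ)·Δt = d  ⇒  (0.8+0.5+1.3+1 − 4φ)·1 = 2.12
φ = (3.600 − 2.12/1) / 4 = 0.37 in/h.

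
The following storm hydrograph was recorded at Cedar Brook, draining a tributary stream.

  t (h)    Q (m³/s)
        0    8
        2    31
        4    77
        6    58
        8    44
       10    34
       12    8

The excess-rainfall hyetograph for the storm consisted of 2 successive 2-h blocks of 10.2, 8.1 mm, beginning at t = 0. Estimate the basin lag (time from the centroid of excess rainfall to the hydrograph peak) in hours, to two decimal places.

Centroid of excess rainfall: t_c = Σ P_i·t̄_i / ΣP_i = 1.8852 h (block centres at 1, 3 h).
Hydrograph peak occurs at t = 4 h, so basin lag t_L = 4 − 1.8852 = 2.11 h.

t_L ≈ 2.11 h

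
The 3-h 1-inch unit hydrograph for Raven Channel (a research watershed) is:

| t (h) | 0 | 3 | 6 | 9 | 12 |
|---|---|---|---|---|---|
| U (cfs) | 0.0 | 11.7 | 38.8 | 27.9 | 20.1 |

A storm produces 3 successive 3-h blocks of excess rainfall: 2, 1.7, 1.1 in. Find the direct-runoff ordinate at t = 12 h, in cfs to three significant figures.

By discrete convolution, Q_j = Σ (P_i / 1 in) · U_{j−i}.
At t = 12 h (j=4): Q = (2/1)·20.1 + (1.7/1)·27.9 + (1.1/1)·38.8 = 130 cfs.

Q ≈ 130 cfs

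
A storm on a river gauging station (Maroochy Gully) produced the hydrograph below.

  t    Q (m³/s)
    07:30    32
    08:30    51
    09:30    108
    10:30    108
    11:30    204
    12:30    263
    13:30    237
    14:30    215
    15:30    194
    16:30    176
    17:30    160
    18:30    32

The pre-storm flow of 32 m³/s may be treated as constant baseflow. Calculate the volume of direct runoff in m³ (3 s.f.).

V ≈ 5.03 × 10^6 m³

Direct-runoff ordinates (Q − Q_b): 0.0, 19.0, 76.0, 76.0, 172.0, 231.0, 205.0, 183.0, 162.0, 144.0, 128.0, 0.0 m³/s.
ΣQ_DR = 1396 m³/s.
With Δt = 1 h = 3600 s, V = ΣQ_DR · Δt = 1396 × 3600 = 5.03 × 10^6 m³.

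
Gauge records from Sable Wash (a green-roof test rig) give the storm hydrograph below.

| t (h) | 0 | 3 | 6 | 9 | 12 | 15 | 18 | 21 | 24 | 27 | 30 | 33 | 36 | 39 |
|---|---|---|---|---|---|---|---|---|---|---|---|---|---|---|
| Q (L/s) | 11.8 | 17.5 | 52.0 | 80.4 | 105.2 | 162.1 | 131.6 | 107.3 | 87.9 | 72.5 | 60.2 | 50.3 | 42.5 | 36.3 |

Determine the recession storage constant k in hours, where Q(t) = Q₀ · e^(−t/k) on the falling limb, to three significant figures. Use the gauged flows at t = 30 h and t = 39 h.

On the falling limb, Q drops from 60.2 to 36.3 L/s between t = 30 h and t = 39 h (Δt = 9 h).
k = −Δt / ln(Q₂/Q₁) = −9 / ln(36.3/60.2) = 17.8 h.

k ≈ 17.8 h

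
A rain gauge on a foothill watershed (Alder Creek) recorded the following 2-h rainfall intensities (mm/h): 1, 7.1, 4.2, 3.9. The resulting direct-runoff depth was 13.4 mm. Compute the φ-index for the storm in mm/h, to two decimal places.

φ ≈ 2.83 mm/h

Only the 3 blocks with intensity above φ contribute runoff: 7.1, 4.2, 3.9 mm/h.
Σ(I−φ)·Δt = d  ⇒  (7.1+4.2+3.9 − 3φ)·2 = 13.4
φ = (15.20 − 13.4/2) / 3 = 2.83 mm/h.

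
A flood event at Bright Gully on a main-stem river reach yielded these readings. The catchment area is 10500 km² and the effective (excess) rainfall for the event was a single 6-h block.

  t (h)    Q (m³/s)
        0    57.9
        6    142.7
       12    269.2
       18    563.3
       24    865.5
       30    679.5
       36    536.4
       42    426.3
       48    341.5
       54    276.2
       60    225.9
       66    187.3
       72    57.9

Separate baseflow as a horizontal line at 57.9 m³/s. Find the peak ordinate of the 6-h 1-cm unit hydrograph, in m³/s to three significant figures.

U_p ≈ 1010 m³/s

Direct runoff: 0.0, 84.8, 211.3, 505.4, 807.6, 621.6, 478.5, 368.4, 283.6, 218.3, 168.0, 129.4, 0.0 m³/s; ΣQ_DR = 3877 m³/s, peak = 807.6 m³/s.
Runoff depth d = ΣQ_DR·Δt / A = 3877 × 21600 / (10500 km²) = 7.975 mm.
The 1-cm UH is the DRH scaled by (10 mm)/d, so U_p = 807.6 × 10/7.975 = 1010 m³/s.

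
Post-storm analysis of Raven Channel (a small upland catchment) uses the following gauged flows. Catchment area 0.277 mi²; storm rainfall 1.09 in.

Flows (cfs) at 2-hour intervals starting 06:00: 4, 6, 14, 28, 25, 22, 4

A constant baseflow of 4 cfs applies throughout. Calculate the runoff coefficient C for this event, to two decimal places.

C ≈ 0.77

ΣQ_DR = 75.00 cfs; V = ΣQ_DR·Δt = 5.400 × 10^5 ft³.
Runoff depth d = V / A = 0.8391 in.
C = d / P = 0.8391 / 1.09 = 0.77.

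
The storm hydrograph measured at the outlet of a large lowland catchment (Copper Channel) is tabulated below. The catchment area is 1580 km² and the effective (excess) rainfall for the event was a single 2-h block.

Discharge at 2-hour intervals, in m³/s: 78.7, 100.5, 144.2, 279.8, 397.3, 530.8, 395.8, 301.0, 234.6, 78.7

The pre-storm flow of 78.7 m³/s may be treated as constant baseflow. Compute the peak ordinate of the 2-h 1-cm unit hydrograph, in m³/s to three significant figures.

U_p ≈ 565 m³/s

Direct runoff: 0.0, 21.8, 65.5, 201.1, 318.6, 452.1, 317.1, 222.3, 155.9, 0.0 m³/s; ΣQ_DR = 1754 m³/s, peak = 452.1 m³/s.
Runoff depth d = ΣQ_DR·Δt / A = 1754 × 7200 / (1580 km²) = 7.995 mm.
The 1-cm UH is the DRH scaled by (10 mm)/d, so U_p = 452.1 × 10/7.995 = 565 m³/s.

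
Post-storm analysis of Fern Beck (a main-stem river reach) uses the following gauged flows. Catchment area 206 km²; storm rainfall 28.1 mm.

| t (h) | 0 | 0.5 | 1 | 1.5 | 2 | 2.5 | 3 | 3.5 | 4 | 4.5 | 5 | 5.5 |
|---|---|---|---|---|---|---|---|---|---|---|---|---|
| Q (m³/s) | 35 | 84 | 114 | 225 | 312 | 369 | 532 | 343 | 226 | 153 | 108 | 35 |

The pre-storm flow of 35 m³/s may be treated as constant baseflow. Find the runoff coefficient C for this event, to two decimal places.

C ≈ 0.66

ΣQ_DR = 2116 m³/s; V = ΣQ_DR·Δt = 3.809 × 10^6 m³.
Runoff depth d = V / A = 18.49 mm.
C = d / P = 18.49 / 28.1 = 0.66.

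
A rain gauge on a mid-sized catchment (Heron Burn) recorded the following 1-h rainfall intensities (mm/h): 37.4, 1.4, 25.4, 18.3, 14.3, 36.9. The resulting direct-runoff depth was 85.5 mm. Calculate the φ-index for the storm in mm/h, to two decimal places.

φ ≈ 9.36 mm/h

Only the 5 blocks with intensity above φ contribute runoff: 37.4, 25.4, 18.3, 14.3, 36.9 mm/h.
Σ(I−φ)·Δt = d  ⇒  (37.4+25.4+18.3+14.3+36.9 − 5φ)·1 = 85.5
φ = (132.3 − 85.5/1) / 5 = 9.36 mm/h.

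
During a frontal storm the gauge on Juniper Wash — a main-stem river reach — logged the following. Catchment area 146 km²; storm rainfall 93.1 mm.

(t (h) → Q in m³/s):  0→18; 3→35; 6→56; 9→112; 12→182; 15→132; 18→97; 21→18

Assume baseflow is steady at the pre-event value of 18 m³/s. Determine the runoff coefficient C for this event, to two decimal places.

ΣQ_DR = 506.0 m³/s; V = ΣQ_DR·Δt = 5.465 × 10^6 m³.
Runoff depth d = V / A = 37.43 mm.
C = d / P = 37.43 / 93.1 = 0.40.

C ≈ 0.40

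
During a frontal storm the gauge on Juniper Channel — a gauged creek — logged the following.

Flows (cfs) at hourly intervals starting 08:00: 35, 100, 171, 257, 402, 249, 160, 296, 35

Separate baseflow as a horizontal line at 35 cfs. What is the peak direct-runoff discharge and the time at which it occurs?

Subtracting baseflow gives direct-runoff ordinates: 0.0, 65.0, 136.0, 222.0, 367.0, 214.0, 125.0, 261.0, 0.0 cfs.
The maximum is 367.0 cfs, occurring at the reading for t = 12:00.

Q_p = 367.0 cfs at t = 12:00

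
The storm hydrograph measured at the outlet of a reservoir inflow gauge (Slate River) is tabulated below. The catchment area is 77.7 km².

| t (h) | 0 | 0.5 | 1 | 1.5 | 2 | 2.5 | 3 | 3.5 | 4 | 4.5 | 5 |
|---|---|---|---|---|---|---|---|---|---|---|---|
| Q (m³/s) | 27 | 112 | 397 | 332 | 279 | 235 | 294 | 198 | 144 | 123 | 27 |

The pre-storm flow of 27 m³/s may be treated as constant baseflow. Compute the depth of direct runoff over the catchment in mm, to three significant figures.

Direct runoff: 0.0, 85.0, 370.0, 305.0, 252.0, 208.0, 267.0, 171.0, 117.0, 96.0, 0.0 m³/s; ΣQ_DR = 1871 m³/s.
V = ΣQ_DR · Δt = 1871 × 1800 s = 3.368 × 10^6 m³.
Over A = 77.7 km², depth = V / A = 43.3 mm.

d ≈ 43.3 mm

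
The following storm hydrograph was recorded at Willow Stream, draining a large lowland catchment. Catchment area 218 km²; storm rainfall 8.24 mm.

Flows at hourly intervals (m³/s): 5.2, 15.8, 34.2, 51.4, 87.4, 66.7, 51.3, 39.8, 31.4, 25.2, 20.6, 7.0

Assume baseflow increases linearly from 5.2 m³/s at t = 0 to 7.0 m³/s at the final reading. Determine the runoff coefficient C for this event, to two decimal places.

ΣQ_DR = 362.8 m³/s; V = ΣQ_DR·Δt = 1.306 × 10^6 m³.
Runoff depth d = V / A = 5.991 mm.
C = d / P = 5.991 / 8.24 = 0.73.

C ≈ 0.73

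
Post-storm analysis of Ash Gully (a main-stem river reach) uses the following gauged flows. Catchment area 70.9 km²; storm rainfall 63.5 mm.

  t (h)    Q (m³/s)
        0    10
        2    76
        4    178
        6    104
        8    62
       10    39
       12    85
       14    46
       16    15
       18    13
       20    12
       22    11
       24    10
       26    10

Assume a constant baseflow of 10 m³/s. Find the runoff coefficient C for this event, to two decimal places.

C ≈ 0.85

ΣQ_DR = 531.0 m³/s; V = ΣQ_DR·Δt = 3.823 × 10^6 m³.
Runoff depth d = V / A = 53.92 mm.
C = d / P = 53.92 / 63.5 = 0.85.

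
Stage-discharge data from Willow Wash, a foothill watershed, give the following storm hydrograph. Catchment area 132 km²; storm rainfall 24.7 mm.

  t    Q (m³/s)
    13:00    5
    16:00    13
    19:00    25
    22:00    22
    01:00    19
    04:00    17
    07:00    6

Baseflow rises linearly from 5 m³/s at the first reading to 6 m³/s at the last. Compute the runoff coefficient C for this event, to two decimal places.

ΣQ_DR = 68.50 m³/s; V = ΣQ_DR·Δt = 7.398 × 10^5 m³.
Runoff depth d = V / A = 5.605 mm.
C = d / P = 5.605 / 24.7 = 0.23.

C ≈ 0.23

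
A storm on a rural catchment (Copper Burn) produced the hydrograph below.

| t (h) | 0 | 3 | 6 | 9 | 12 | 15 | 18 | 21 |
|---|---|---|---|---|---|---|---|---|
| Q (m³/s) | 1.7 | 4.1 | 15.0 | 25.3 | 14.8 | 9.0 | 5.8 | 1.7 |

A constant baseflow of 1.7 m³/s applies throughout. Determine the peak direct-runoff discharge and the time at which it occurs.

Q_p = 23.6 m³/s at t = 9 h

Subtracting baseflow gives direct-runoff ordinates: 0.0, 2.4, 13.3, 23.6, 13.1, 7.3, 4.1, 0.0 m³/s.
The maximum is 23.6 m³/s, occurring at the reading for t = 9 h.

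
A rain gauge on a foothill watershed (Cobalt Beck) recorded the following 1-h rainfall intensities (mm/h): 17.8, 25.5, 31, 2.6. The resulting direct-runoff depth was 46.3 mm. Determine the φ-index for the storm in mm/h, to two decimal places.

Only the 3 blocks with intensity above φ contribute runoff: 17.8, 25.5, 31 mm/h.
Σ(I−φ)·Δt = d  ⇒  (17.8+25.5+31 − 3φ)·1 = 46.3
φ = (74.30 − 46.3/1) / 3 = 9.33 mm/h.

φ ≈ 9.33 mm/h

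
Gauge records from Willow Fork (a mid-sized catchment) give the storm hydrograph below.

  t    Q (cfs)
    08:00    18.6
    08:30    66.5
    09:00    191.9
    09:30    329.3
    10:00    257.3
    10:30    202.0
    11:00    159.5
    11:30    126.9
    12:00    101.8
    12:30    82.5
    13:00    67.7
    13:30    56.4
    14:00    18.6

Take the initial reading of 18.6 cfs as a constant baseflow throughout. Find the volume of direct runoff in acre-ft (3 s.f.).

V ≈ 59.4 acre-ft

Direct-runoff ordinates (Q − Q_b): 0.0, 47.9, 173.3, 310.7, 238.7, 183.4, 140.9, 108.3, 83.2, 63.9, 49.1, 37.8, 0.0 cfs.
ΣQ_DR = 1437 cfs.
With Δt = 0.5 h = 1800 s, V = ΣQ_DR · Δt = 1437 × 1800 = 2.59 × 10^6 ft³ = 59.4 acre-ft.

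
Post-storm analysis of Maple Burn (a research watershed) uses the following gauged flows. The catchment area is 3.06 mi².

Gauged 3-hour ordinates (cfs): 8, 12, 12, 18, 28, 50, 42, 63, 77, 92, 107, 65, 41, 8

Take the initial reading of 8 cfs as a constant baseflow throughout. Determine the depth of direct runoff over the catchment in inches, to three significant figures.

d ≈ 0.776 in

Direct runoff: 0.0, 4.0, 4.0, 10.0, 20.0, 42.0, 34.0, 55.0, 69.0, 84.0, 99.0, 57.0, 33.0, 0.0 cfs; ΣQ_DR = 511.0 cfs.
V = ΣQ_DR · Δt = 511.0 × 10800 s = 5.519 × 10^6 ft³.
Over A = 3.06 mi², depth = V / A = 0.776 in.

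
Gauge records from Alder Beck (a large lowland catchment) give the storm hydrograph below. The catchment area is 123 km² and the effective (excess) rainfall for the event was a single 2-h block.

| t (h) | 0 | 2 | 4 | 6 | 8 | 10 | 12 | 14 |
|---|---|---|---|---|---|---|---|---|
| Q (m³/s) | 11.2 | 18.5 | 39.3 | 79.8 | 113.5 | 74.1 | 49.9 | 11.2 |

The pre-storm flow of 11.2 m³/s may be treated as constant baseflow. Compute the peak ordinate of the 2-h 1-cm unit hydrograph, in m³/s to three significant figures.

Direct runoff: 0.0, 7.3, 28.1, 68.6, 102.3, 62.9, 38.7, 0.0 m³/s; ΣQ_DR = 307.9 m³/s, peak = 102.3 m³/s.
Runoff depth d = ΣQ_DR·Δt / A = 307.9 × 7200 / (123 km²) = 18.02 mm.
The 1-cm UH is the DRH scaled by (10 mm)/d, so U_p = 102.3 × 10/18.02 = 56.8 m³/s.

U_p ≈ 56.8 m³/s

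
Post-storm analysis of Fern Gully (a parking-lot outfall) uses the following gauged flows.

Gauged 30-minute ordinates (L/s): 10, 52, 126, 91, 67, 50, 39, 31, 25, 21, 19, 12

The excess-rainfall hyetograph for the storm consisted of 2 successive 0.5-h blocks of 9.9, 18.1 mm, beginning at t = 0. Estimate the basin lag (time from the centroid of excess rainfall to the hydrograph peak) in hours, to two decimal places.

t_L ≈ 0.43 h

Centroid of excess rainfall: t_c = Σ P_i·t̄_i / ΣP_i = 0.5732 h (block centres at 0.25, 0.75 h).
Hydrograph peak occurs at t = 1 h, so basin lag t_L = 1 − 0.5732 = 0.43 h.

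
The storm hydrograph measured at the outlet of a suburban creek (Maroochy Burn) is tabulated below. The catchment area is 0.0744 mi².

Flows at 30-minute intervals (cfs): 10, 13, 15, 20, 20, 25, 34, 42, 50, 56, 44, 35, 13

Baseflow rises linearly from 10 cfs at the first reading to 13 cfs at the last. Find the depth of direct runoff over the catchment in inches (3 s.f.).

Direct runoff: 0.00, 2.75, 4.50, 9.25, 9.00, 13.75, 22.50, 30.25, 38.00, 43.75, 31.50, 22.25, 0.00 cfs; ΣQ_DR = 227.5 cfs.
V = ΣQ_DR · Δt = 227.5 × 1800 s = 4.095 × 10^5 ft³.
Over A = 0.0744 mi², depth = V / A = 2.37 in.

d ≈ 2.37 in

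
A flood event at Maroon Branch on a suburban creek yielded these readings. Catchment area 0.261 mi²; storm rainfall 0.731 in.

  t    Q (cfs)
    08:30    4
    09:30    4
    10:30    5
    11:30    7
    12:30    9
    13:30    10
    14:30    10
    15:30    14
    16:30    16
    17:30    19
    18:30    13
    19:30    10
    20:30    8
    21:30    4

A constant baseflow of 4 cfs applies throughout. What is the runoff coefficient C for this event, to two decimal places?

C ≈ 0.63

ΣQ_DR = 77.00 cfs; V = ΣQ_DR·Δt = 2.772 × 10^5 ft³.
Runoff depth d = V / A = 0.4572 in.
C = d / P = 0.4572 / 0.731 = 0.63.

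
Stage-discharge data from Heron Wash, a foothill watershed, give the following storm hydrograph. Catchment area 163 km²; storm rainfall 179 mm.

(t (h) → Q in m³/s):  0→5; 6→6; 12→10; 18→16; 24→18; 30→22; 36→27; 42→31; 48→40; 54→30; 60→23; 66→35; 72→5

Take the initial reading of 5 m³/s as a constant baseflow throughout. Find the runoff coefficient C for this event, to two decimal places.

ΣQ_DR = 203.0 m³/s; V = ΣQ_DR·Δt = 4.385 × 10^6 m³.
Runoff depth d = V / A = 26.90 mm.
C = d / P = 26.90 / 179 = 0.15.

C ≈ 0.15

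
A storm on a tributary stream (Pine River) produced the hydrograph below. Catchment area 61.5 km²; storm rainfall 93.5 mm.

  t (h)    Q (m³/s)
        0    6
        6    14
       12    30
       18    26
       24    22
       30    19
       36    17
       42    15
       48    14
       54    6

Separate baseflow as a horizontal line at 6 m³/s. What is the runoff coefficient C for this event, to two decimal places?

C ≈ 0.41

ΣQ_DR = 109.0 m³/s; V = ΣQ_DR·Δt = 2.354 × 10^6 m³.
Runoff depth d = V / A = 38.28 mm.
C = d / P = 38.28 / 93.5 = 0.41.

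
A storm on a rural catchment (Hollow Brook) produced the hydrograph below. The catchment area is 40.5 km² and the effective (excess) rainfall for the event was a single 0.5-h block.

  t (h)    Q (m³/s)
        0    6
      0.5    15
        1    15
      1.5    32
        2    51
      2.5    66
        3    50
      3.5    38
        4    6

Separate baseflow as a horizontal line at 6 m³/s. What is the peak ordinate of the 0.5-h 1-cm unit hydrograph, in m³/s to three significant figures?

U_p ≈ 60.0 m³/s

Direct runoff: 0.0, 9.0, 9.0, 26.0, 45.0, 60.0, 44.0, 32.0, 0.0 m³/s; ΣQ_DR = 225.0 m³/s, peak = 60.0 m³/s.
Runoff depth d = ΣQ_DR·Δt / A = 225.0 × 1800 / (40.5 km²) = 10.00 mm.
The 1-cm UH is the DRH scaled by (10 mm)/d, so U_p = 60.0 × 10/10.00 = 60.0 m³/s.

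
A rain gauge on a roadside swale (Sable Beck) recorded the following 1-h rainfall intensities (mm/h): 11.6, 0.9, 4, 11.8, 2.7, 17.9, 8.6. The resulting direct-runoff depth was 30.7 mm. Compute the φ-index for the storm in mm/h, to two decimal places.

φ ≈ 4.80 mm/h

Only the 4 blocks with intensity above φ contribute runoff: 11.6, 11.8, 17.9, 8.6 mm/h.
Σ(I−φ)·Δt = d  ⇒  (11.6+11.8+17.9+8.6 − 4φ)·1 = 30.7
φ = (49.90 − 30.7/1) / 4 = 4.80 mm/h.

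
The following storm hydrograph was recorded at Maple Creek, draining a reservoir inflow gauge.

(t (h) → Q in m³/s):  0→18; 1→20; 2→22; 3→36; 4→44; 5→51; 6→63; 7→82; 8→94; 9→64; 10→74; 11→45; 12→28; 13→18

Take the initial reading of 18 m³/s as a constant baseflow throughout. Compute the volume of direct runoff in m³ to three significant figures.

V ≈ 1.47 × 10^6 m³

Direct-runoff ordinates (Q − Q_b): 0.0, 2.0, 4.0, 18.0, 26.0, 33.0, 45.0, 64.0, 76.0, 46.0, 56.0, 27.0, 10.0, 0.0 m³/s.
ΣQ_DR = 407.0 m³/s.
With Δt = 1 h = 3600 s, V = ΣQ_DR · Δt = 407.0 × 3600 = 1.47 × 10^6 m³.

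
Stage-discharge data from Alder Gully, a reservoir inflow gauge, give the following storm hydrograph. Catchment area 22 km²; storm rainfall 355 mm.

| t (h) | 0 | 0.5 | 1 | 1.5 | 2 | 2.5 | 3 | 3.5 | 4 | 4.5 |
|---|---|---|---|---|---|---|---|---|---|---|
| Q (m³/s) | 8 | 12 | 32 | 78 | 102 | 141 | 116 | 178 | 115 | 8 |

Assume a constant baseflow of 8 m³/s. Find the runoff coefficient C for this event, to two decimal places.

C ≈ 0.16

ΣQ_DR = 710.0 m³/s; V = ΣQ_DR·Δt = 1.278 × 10^6 m³.
Runoff depth d = V / A = 58.09 mm.
C = d / P = 58.09 / 355 = 0.16.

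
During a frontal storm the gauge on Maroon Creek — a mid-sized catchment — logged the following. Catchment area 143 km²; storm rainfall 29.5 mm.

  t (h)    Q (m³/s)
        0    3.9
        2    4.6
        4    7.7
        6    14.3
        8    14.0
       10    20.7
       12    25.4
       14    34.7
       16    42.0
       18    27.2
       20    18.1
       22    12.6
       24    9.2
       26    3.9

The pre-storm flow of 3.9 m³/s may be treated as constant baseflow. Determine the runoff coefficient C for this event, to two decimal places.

C ≈ 0.31

ΣQ_DR = 183.7 m³/s; V = ΣQ_DR·Δt = 1.323 × 10^6 m³.
Runoff depth d = V / A = 9.249 mm.
C = d / P = 9.249 / 29.5 = 0.31.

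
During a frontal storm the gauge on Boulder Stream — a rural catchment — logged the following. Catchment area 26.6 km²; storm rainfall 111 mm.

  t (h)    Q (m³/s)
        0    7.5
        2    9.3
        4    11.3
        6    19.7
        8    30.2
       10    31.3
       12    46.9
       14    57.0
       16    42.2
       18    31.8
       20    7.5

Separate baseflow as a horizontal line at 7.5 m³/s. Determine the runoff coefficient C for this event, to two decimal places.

C ≈ 0.52

ΣQ_DR = 212.2 m³/s; V = ΣQ_DR·Δt = 1.528 × 10^6 m³.
Runoff depth d = V / A = 57.44 mm.
C = d / P = 57.44 / 111 = 0.52.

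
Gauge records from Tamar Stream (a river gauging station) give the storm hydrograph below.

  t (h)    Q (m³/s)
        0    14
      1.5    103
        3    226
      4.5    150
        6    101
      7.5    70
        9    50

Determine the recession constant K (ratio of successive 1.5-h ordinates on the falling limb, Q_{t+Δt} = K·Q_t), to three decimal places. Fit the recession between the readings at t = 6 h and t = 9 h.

K ≈ 0.704

Using the recession-limb readings at t = 6 h and t = 9 h: Q falls from 101 to 50 m³/s over 2 intervals.
K = (Q₂/Q₁)^(1/2) = (50/101)^(1/2) = 0.704.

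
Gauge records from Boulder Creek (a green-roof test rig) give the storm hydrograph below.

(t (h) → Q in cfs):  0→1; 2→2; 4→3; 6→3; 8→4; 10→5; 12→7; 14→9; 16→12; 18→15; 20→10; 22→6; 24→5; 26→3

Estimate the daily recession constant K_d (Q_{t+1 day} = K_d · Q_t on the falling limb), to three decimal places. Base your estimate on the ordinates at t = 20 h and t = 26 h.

Between t = 20 h and t = 26 h the flow falls from 10 to 3 cfs over 3×2 h = 6 h.
Per-interval ratio K = (3/10)^(1/3) = 0.6694; K_d = K^(24/2) = 0.008.

K_d ≈ 0.008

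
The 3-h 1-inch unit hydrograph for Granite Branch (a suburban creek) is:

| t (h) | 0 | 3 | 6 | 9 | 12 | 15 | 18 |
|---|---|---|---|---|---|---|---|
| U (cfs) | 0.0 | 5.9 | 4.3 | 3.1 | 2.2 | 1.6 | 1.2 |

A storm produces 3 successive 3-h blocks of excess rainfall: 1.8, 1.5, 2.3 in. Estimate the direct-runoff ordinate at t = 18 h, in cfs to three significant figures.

Q ≈ 9.62 cfs

By discrete convolution, Q_j = Σ (P_i / 1 in) · U_{j−i}.
At t = 18 h (j=6): Q = (1.8/1)·1.2 + (1.5/1)·1.6 + (2.3/1)·2.2 = 9.62 cfs.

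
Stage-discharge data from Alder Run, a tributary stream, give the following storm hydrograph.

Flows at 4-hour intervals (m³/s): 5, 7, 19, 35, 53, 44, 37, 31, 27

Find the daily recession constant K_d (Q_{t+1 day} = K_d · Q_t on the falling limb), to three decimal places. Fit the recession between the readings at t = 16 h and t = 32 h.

Between t = 16 h and t = 32 h the flow falls from 53 to 27 m³/s over 4×4 h = 16 h.
Per-interval ratio K = (27/53)^(1/4) = 0.8448; K_d = K^(24/4) = 0.364.

K_d ≈ 0.364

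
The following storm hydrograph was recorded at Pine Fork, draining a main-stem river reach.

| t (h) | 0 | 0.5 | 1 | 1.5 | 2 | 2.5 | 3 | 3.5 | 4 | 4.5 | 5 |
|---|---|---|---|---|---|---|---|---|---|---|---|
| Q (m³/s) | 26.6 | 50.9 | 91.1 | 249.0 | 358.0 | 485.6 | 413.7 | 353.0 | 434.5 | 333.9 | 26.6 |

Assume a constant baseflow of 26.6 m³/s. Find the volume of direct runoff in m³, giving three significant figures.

Direct-runoff ordinates (Q − Q_b): 0.0, 24.3, 64.5, 222.4, 331.4, 459.0, 387.1, 326.4, 407.9, 307.3, 0.0 m³/s.
ΣQ_DR = 2530 m³/s.
With Δt = 0.5 h = 1800 s, V = ΣQ_DR · Δt = 2530 × 1800 = 4.55 × 10^6 m³.

V ≈ 4.55 × 10^6 m³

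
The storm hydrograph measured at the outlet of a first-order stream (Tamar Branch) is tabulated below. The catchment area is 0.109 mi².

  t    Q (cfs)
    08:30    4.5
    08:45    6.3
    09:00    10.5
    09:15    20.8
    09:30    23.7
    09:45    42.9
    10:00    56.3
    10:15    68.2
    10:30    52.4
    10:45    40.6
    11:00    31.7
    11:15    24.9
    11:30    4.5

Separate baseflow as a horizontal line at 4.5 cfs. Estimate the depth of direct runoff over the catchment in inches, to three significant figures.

Direct runoff: 0.0, 1.8, 6.0, 16.3, 19.2, 38.4, 51.8, 63.7, 47.9, 36.1, 27.2, 20.4, 0.0 cfs; ΣQ_DR = 328.8 cfs.
V = ΣQ_DR · Δt = 328.8 × 900 s = 2.959 × 10^5 ft³.
Over A = 0.109 mi², depth = V / A = 1.17 in.

d ≈ 1.17 in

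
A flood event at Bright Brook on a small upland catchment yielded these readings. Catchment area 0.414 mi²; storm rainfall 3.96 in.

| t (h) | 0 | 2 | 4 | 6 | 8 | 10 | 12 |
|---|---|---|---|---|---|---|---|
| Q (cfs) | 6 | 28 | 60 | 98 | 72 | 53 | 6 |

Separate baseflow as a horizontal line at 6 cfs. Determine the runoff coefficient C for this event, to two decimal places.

C ≈ 0.53

ΣQ_DR = 281.0 cfs; V = ΣQ_DR·Δt = 2.023 × 10^6 ft³.
Runoff depth d = V / A = 2.104 in.
C = d / P = 2.104 / 3.96 = 0.53.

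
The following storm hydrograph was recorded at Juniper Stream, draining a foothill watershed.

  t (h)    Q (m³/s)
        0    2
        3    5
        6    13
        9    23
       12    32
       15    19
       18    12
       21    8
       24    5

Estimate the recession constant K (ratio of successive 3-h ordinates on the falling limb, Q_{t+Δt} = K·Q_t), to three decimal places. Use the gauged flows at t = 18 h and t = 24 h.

Using the recession-limb readings at t = 18 h and t = 24 h: Q falls from 12 to 5 m³/s over 2 intervals.
K = (Q₂/Q₁)^(1/2) = (5/12)^(1/2) = 0.645.

K ≈ 0.645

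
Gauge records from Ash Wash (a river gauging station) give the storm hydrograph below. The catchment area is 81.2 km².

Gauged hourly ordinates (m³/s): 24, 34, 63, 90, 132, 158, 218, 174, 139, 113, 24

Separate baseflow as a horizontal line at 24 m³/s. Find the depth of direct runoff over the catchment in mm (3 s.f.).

Direct runoff: 0.0, 10.0, 39.0, 66.0, 108.0, 134.0, 194.0, 150.0, 115.0, 89.0, 0.0 m³/s; ΣQ_DR = 905.0 m³/s.
V = ΣQ_DR · Δt = 905.0 × 3600 s = 3.258 × 10^6 m³.
Over A = 81.2 km², depth = V / A = 40.1 mm.

d ≈ 40.1 mm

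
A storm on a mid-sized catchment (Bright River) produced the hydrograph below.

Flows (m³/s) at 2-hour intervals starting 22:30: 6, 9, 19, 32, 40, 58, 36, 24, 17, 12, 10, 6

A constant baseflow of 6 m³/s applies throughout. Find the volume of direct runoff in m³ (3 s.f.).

V ≈ 1.42 × 10^6 m³

Direct-runoff ordinates (Q − Q_b): 0.0, 3.0, 13.0, 26.0, 34.0, 52.0, 30.0, 18.0, 11.0, 6.0, 4.0, 0.0 m³/s.
ΣQ_DR = 197.0 m³/s.
With Δt = 2 h = 7200 s, V = ΣQ_DR · Δt = 197.0 × 7200 = 1.42 × 10^6 m³.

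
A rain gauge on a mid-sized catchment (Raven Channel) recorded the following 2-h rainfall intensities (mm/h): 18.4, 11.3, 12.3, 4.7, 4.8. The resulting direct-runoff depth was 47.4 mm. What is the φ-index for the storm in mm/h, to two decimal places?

Only the 3 blocks with intensity above φ contribute runoff: 18.4, 11.3, 12.3 mm/h.
Σ(I−φ)·Δt = d  ⇒  (18.4+11.3+12.3 − 3φ)·2 = 47.4
φ = (42.00 − 47.4/2) / 3 = 6.10 mm/h.

φ ≈ 6.10 mm/h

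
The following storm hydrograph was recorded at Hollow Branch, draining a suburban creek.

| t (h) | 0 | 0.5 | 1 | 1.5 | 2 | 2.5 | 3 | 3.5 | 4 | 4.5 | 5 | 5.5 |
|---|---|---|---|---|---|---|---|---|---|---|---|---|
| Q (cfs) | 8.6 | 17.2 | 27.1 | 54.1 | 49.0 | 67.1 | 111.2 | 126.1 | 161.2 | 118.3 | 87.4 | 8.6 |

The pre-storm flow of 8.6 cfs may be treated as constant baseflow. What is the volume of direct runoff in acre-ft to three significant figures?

Direct-runoff ordinates (Q − Q_b): 0.0, 8.6, 18.5, 45.5, 40.4, 58.5, 102.6, 117.5, 152.6, 109.7, 78.8, 0.0 cfs.
ΣQ_DR = 732.7 cfs.
With Δt = 0.5 h = 1800 s, V = ΣQ_DR · Δt = 732.7 × 1800 = 1.32 × 10^6 ft³ = 30.3 acre-ft.

V ≈ 30.3 acre-ft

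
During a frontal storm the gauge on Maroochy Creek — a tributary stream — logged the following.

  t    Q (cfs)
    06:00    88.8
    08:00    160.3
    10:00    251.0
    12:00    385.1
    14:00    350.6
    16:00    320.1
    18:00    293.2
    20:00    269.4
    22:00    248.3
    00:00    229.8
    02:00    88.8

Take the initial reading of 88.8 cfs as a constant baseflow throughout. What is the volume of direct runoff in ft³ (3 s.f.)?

Direct-runoff ordinates (Q − Q_b): 0.0, 71.5, 162.2, 296.3, 261.8, 231.3, 204.4, 180.6, 159.5, 141.0, 0.0 cfs.
ΣQ_DR = 1709 cfs.
With Δt = 2 h = 7200 s, V = ΣQ_DR · Δt = 1709 × 7200 = 1.23 × 10^7 ft³.

V ≈ 1.23 × 10^7 ft³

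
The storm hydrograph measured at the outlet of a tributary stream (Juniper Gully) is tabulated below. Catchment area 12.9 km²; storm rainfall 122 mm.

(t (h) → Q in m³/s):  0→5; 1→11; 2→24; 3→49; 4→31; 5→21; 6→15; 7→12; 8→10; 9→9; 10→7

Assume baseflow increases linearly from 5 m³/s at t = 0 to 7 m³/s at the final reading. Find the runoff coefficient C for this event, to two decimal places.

ΣQ_DR = 128.0 m³/s; V = ΣQ_DR·Δt = 4.608 × 10^5 m³.
Runoff depth d = V / A = 35.72 mm.
C = d / P = 35.72 / 122 = 0.29.

C ≈ 0.29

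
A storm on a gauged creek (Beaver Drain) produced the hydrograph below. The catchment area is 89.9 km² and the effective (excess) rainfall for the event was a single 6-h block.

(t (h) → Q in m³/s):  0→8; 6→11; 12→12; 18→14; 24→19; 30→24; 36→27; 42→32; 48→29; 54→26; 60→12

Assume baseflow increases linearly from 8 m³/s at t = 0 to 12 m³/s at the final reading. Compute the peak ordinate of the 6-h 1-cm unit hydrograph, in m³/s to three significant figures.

Direct runoff: 0.00, 2.60, 3.20, 4.80, 9.40, 14.00, 16.60, 21.20, 17.80, 14.40, 0.00 m³/s; ΣQ_DR = 104.0 m³/s, peak = 21.20 m³/s.
Runoff depth d = ΣQ_DR·Δt / A = 104.0 × 21600 / (89.9 km²) = 24.99 mm.
The 1-cm UH is the DRH scaled by (10 mm)/d, so U_p = 21.20 × 10/24.99 = 8.48 m³/s.

U_p ≈ 8.48 m³/s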